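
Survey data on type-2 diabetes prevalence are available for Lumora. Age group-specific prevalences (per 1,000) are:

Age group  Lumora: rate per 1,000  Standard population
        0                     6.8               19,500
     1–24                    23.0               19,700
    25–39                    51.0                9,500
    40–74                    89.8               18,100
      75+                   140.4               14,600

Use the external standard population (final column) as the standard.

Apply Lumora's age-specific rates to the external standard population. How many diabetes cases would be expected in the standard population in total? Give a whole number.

Expected diabetes cases = Σ (standard pop × age-specific rate ÷ 1,000)
= 19,500×6.8/1,000 + 19,700×23.0/1,000 + 9,500×51.0/1,000 + 18,100×89.8/1,000 + 14,600×140.4/1,000
= 132.60 + 453.10 + 484.50 + 1625.38 + 2049.84 = 4745.42.

4745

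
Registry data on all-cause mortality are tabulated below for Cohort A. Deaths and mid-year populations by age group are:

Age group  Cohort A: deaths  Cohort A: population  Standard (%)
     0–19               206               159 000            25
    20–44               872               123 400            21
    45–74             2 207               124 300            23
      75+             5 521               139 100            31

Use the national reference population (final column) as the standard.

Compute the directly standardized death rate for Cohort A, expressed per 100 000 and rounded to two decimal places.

Age-specific rates per 100 000 for Cohort A: 129.56, 706.65, 1775.54, 3969.09.
Standard weights: 0.25, 0.21, 0.23, 0.31.
Standardized rate: 0.2500×129.56 + 0.2100×706.65 + 0.2300×1775.54 + 0.3100×3969.09 = 1819.5773 per 100 000.

1819.58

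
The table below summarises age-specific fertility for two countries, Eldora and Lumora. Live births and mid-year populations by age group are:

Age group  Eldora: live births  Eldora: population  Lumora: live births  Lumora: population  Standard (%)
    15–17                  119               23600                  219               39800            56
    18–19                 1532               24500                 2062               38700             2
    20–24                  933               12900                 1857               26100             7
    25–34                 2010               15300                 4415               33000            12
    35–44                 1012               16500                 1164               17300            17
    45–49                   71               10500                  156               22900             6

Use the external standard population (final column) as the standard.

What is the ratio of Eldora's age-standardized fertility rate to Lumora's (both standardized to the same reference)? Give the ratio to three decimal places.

Age-specific rates per 1000 for Eldora: 5.042, 62.531, 72.326, 131.373, 61.333, 6.762.
For Lumora: 5.503, 53.282, 71.149, 133.788, 67.283, 6.812.
Standard weights: 0.56, 0.02, 0.07, 0.12, 0.17, 0.06.
Eldora: 0.5600×5.042 + 0.0200×62.531 + 0.0700×72.326 + 0.1200×131.373 + 0.1700×61.333 + 0.0600×6.762 = 35.7342 per 1000.
Lumora: 0.5600×5.503 + 0.0200×53.282 + 0.0700×71.149 + 0.1200×133.788 + 0.1700×67.283 + 0.0600×6.812 = 37.0289 per 1000.
Ratio = 35.7342 ÷ 37.0289 = 0.96504.

0.965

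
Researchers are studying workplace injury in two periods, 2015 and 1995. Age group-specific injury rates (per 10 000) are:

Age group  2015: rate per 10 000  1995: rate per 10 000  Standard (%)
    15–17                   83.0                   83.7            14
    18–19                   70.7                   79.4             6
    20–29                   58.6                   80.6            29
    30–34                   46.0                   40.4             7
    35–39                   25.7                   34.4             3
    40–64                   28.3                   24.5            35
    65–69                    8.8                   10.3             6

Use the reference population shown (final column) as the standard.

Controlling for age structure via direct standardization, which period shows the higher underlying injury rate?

Standard weights: 0.14, 0.06, 0.29, 0.07, 0.03, 0.35, 0.06.
2015: 0.1400×83.0 + 0.0600×70.7 + 0.2900×58.6 + 0.0700×46.0 + 0.0300×25.7 + 0.3500×28.3 + 0.0600×8.8 = 47.2800 per 10 000.
1995: 0.1400×83.7 + 0.0600×79.4 + 0.2900×80.6 + 0.0700×40.4 + 0.0300×34.4 + 0.3500×24.5 + 0.0600×10.3 = 52.9090 per 10 000.

1995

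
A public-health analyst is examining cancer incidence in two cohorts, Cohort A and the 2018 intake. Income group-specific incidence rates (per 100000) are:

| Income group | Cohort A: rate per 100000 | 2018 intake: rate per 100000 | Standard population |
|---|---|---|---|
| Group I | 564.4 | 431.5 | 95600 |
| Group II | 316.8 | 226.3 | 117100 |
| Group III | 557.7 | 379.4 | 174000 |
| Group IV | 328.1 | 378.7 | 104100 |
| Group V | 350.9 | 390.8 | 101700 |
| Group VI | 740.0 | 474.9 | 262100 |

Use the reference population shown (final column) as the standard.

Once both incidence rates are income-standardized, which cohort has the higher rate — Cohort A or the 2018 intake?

Cohort A

Standard total = 854600; weights = 0.1119, 0.1370, 0.2036, 0.1218, 0.1190, 0.3067.
Cohort A: 0.1119×564.4 + 0.1370×316.8 + 0.2036×557.7 + 0.1218×328.1 + 0.1190×350.9 + 0.3067×740.0 = 528.7731 per 100000.
The 2018 intake: 0.1119×431.5 + 0.1370×226.3 + 0.2036×379.4 + 0.1218×378.7 + 0.1190×390.8 + 0.3067×474.9 = 394.8105 per 100000.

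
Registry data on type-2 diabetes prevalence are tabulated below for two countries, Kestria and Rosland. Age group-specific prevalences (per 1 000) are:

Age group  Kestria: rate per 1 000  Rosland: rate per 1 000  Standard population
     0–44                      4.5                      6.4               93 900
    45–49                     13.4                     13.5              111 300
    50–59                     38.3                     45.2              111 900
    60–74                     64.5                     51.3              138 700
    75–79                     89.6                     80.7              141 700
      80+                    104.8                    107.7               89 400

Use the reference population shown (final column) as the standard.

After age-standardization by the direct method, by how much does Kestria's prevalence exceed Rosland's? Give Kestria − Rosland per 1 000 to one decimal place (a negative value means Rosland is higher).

2.7

Standard total = 686 900; weights = 0.1367, 0.1620, 0.1629, 0.2019, 0.2063, 0.1301.
Kestria: 0.1367×4.5 + 0.1620×13.4 + 0.1629×38.3 + 0.2019×64.5 + 0.2063×89.6 + 0.1301×104.8 = 54.1728 per 1 000.
Rosland: 0.1367×6.4 + 0.1620×13.5 + 0.1629×45.2 + 0.2019×51.3 + 0.2063×80.7 + 0.1301×107.7 = 51.4489 per 1 000.
Difference = 54.1728 − 51.4489 = 2.7239.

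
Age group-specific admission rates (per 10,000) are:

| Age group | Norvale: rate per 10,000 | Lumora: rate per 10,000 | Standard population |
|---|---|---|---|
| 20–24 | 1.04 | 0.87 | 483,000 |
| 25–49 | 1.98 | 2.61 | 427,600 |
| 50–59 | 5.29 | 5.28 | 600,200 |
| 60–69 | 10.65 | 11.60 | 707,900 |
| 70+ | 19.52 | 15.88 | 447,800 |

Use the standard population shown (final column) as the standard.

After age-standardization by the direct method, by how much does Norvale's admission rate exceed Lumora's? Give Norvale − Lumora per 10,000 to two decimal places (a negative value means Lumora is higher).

Standard total = 2,666,500; weights = 0.1811, 0.1604, 0.2251, 0.2655, 0.1679.
Norvale: 0.1811×1.04 + 0.1604×1.98 + 0.2251×5.29 + 0.2655×10.65 + 0.1679×19.52 = 7.8021 per 10,000.
Lumora: 0.1811×0.87 + 0.1604×2.61 + 0.2251×5.28 + 0.2655×11.60 + 0.1679×15.88 = 7.5110 per 10,000.
Difference = 7.8021 − 7.5110 = 0.2911.

0.29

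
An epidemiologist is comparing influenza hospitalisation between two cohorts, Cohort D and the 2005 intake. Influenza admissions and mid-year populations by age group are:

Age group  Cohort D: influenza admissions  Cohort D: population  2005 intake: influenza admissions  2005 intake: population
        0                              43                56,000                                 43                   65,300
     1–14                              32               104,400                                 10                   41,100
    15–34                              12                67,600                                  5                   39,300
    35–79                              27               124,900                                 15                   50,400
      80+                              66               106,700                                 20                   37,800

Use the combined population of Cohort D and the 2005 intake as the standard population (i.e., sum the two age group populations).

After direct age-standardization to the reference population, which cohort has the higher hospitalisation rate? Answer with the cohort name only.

Age-specific rates per 100,000 for Cohort D: 76.79, 30.65, 17.75, 21.62, 61.86.
For the 2005 intake: 65.85, 24.33, 12.72, 29.76, 52.91.
Combined standard total = 693,500; weights = 0.1749, 0.2098, 0.1541, 0.2528, 0.2084.
Cohort D: 0.1749×76.79 + 0.2098×30.65 + 0.1541×17.75 + 0.2528×21.62 + 0.2084×61.86 = 40.9505 per 100,000.
The 2005 intake: 0.1749×65.85 + 0.2098×24.33 + 0.1541×12.72 + 0.2528×29.76 + 0.2084×52.91 = 37.1313 per 100,000.
The crude rates (39.16 vs 39.76) would put the 2005 intake higher, but that reflects its age composition; once standardized to a common age structure, Cohort D has the higher underlying rate.

Cohort D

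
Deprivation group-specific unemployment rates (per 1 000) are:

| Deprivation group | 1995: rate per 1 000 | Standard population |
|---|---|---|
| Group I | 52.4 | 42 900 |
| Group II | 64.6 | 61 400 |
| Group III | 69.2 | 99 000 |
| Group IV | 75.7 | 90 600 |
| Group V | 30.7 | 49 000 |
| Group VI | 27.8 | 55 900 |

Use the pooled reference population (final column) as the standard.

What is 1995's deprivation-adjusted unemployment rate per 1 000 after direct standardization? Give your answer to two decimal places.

Standard total = 398 800; weights = 0.1076, 0.1540, 0.2482, 0.2272, 0.1229, 0.1402.
Standardized rate: 0.1076×52.4 + 0.1540×64.6 + 0.2482×69.2 + 0.2272×75.7 + 0.1229×30.7 + 0.1402×27.8 = 57.6277 per 1 000.

57.63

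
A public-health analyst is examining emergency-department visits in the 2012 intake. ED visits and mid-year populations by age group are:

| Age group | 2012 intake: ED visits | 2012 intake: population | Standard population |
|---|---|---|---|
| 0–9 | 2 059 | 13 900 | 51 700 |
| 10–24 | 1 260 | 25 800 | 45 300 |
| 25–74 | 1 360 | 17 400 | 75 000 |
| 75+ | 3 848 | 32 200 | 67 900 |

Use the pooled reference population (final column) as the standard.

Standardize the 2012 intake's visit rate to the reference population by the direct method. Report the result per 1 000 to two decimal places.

Age-specific rates per 1 000 for the 2012 intake: 148.129, 48.837, 78.161, 119.503.
Standard total = 239 900; weights = 0.2155, 0.1888, 0.3126, 0.2830.
Standardized rate: 0.2155×148.129 + 0.1888×48.837 + 0.3126×78.161 + 0.2830×119.503 = 99.4037 per 1 000.

99.40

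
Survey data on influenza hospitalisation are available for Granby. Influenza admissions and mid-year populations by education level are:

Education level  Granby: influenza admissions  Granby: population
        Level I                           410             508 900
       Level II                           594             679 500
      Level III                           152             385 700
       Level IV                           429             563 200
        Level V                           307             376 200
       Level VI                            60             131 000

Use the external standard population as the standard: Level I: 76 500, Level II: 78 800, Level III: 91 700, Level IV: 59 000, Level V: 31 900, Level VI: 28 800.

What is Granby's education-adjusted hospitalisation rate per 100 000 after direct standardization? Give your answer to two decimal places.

Education-specific rates per 100 000 for Granby: 80.57, 87.42, 39.41, 76.17, 81.61, 45.80.
Standard total = 366 700; weights = 0.2086, 0.2149, 0.2501, 0.1609, 0.0870, 0.0785.
Standardized rate: 0.2086×80.57 + 0.2149×87.42 + 0.2501×39.41 + 0.1609×76.17 + 0.0870×81.61 + 0.0785×45.80 = 68.3992 per 100 000.

68.40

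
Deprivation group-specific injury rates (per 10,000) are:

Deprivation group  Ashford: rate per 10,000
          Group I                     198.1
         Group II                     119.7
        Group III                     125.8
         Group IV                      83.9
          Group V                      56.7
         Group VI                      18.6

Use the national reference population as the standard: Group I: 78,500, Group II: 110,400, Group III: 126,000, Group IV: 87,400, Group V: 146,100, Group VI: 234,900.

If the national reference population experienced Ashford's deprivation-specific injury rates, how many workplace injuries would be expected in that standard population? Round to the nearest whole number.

Expected workplace injuries = Σ (standard pop × deprivation-specific rate ÷ 10,000)
= 78,500×198.1/10,000 + 110,400×119.7/10,000 + 126,000×125.8/10,000 + 87,400×83.9/10,000 + 146,100×56.7/10,000 + 234,900×18.6/10,000
= 1555.09 + 1321.49 + 1585.08 + 733.29 + 828.39 + 436.91 = 6460.24.

6460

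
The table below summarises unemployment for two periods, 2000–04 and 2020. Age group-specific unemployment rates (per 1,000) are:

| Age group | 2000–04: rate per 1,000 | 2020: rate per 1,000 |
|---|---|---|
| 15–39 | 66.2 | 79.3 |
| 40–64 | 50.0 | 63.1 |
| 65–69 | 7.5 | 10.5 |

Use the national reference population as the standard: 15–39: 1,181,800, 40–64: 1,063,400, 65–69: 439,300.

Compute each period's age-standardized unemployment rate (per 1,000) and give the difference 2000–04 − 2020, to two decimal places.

-11.45

Standard total = 2,684,500; weights = 0.4402, 0.3961, 0.1636.
2000–04: 0.4402×66.2 + 0.3961×50.0 + 0.1636×7.5 = 50.1769 per 1,000.
2020: 0.4402×79.3 + 0.3961×63.1 + 0.1636×10.5 = 61.6241 per 1,000.
Difference = 50.1769 − 61.6241 = -11.4472.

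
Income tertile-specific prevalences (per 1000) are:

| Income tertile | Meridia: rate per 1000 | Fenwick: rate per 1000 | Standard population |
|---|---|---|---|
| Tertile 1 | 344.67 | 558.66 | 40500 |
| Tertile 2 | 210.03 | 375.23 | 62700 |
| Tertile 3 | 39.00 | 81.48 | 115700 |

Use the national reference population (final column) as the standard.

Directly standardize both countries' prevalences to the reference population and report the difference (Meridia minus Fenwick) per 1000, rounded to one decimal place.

-109.4

Standard total = 218900; weights = 0.1850, 0.2864, 0.5286.
Meridia: 0.1850×344.67 + 0.2864×210.03 + 0.5286×39.00 = 144.5423 per 1000.
Fenwick: 0.1850×558.66 + 0.2864×375.23 + 0.5286×81.48 = 253.9054 per 1000.
Difference = 144.5423 − 253.9054 = -109.3630.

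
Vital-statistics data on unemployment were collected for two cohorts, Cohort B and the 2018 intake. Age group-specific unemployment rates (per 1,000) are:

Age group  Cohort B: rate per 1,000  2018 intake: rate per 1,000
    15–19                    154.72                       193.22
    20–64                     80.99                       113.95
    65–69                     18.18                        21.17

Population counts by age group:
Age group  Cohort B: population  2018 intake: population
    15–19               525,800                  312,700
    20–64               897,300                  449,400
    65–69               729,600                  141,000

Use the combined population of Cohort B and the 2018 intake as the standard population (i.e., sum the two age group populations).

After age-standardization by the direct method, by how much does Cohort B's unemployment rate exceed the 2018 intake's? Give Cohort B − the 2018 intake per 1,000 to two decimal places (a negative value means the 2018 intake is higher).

-25.94

Combined standard total = 3,055,800; weights = 0.2744, 0.4407, 0.2849.
Cohort B: 0.2744×154.72 + 0.4407×80.99 + 0.2849×18.18 = 83.3266 per 1,000.
The 2018 intake: 0.2744×193.22 + 0.4407×113.95 + 0.2849×21.17 = 109.2683 per 1,000.
Difference = 83.3266 − 109.2683 = -25.9417.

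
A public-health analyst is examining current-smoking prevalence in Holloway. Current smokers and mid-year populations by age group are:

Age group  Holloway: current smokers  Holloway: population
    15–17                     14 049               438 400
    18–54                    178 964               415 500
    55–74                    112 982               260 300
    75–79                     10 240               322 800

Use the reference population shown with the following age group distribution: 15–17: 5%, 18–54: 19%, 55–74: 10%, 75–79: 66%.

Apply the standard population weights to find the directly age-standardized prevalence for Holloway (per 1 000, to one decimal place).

147.8

Age-specific rates per 1 000 for Holloway: 32.046, 430.720, 434.045, 31.722.
Standard weights: 0.05, 0.19, 0.10, 0.66.
Standardized rate: 0.0500×32.046 + 0.1900×430.720 + 0.1000×434.045 + 0.6600×31.722 = 147.7804 per 1 000.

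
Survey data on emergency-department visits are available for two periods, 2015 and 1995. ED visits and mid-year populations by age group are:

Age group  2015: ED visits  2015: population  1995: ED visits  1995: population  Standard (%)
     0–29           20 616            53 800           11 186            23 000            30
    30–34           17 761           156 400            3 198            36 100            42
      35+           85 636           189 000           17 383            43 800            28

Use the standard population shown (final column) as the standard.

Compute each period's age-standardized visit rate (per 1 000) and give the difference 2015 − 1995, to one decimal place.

-4.7

Age-specific rates per 1 000 for 2015: 383.197, 113.561, 453.101.
For 1995: 486.348, 88.587, 396.872.
Standard weights: 0.30, 0.42, 0.28.
2015: 0.3000×383.197 + 0.4200×113.561 + 0.2800×453.101 = 289.5230 per 1 000.
1995: 0.3000×486.348 + 0.4200×88.587 + 0.2800×396.872 = 294.2352 per 1 000.
Difference = 289.5230 − 294.2352 = -4.7122.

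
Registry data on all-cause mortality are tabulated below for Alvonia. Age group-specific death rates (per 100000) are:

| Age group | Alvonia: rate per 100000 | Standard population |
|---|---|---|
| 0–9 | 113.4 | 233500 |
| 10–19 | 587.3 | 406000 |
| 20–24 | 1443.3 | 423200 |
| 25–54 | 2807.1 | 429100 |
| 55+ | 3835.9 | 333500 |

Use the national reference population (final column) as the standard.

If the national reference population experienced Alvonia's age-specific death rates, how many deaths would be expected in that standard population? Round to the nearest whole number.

33595

Expected deaths = Σ (standard pop × age-specific rate ÷ 100000)
= 233500×113.4/100000 + 406000×587.3/100000 + 423200×1443.3/100000 + 429100×2807.1/100000 + 333500×3835.9/100000
= 264.79 + 2384.44 + 6108.05 + 12045.27 + 12792.73 = 33595.27.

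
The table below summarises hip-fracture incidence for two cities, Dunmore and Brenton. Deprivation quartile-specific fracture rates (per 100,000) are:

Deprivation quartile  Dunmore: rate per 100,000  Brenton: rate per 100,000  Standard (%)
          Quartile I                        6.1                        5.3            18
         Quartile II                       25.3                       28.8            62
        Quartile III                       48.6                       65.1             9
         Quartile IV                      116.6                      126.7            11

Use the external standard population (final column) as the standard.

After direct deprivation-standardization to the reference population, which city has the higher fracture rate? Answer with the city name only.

Standard weights: 0.18, 0.62, 0.09, 0.11.
Dunmore: 0.1800×6.1 + 0.6200×25.3 + 0.0900×48.6 + 0.1100×116.6 = 33.9840 per 100,000.
Brenton: 0.1800×5.3 + 0.6200×28.8 + 0.0900×65.1 + 0.1100×126.7 = 38.6060 per 100,000.

Brenton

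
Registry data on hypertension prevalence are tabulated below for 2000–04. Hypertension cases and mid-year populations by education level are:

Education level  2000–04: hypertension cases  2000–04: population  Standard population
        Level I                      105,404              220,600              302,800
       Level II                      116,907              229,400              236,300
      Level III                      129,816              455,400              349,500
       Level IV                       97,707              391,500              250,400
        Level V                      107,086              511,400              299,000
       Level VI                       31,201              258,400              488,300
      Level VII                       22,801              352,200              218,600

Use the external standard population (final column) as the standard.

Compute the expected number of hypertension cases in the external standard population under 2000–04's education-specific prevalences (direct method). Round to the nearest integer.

Education-specific rates per 1,000 for 2000–04: 477.806, 509.621, 285.059, 249.571, 209.398, 120.747, 64.739.
Expected hypertension cases = Σ (standard pop × education-specific rate ÷ 1,000)
= 302,800×477.806/1,000 + 236,300×509.621/1,000 + 349,500×285.059/1,000 + 250,400×249.571/1,000 + 299,000×209.398/1,000 + 488,300×120.747/1,000 + 218,600×64.739/1,000
= 144679.65 + 120423.38 + 99628.22 + 62492.55 + 62609.92 + 58960.71 + 14151.90 = 562946.34.

562946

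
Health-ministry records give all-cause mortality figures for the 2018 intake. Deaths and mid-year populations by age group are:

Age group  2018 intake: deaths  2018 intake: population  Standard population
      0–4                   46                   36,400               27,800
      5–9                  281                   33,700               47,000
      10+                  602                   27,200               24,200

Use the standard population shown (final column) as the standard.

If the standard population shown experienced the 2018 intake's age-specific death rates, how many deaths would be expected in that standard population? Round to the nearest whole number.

Age-specific rates per 1,000 for the 2018 intake: 1.264, 8.338, 22.132.
Expected deaths = Σ (standard pop × age-specific rate ÷ 1,000)
= 27,800×1.264/1,000 + 47,000×8.338/1,000 + 24,200×22.132/1,000
= 35.13 + 391.90 + 535.60 = 962.63.

963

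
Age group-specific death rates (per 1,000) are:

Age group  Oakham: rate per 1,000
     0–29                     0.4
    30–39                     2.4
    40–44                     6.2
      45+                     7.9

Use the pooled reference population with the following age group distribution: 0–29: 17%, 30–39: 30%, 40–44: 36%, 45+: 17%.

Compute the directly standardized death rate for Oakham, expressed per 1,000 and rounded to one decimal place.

Standard weights: 0.17, 0.30, 0.36, 0.17.
Standardized rate: 0.1700×0.4 + 0.3000×2.4 + 0.3600×6.2 + 0.1700×7.9 = 4.3630 per 1,000.

4.4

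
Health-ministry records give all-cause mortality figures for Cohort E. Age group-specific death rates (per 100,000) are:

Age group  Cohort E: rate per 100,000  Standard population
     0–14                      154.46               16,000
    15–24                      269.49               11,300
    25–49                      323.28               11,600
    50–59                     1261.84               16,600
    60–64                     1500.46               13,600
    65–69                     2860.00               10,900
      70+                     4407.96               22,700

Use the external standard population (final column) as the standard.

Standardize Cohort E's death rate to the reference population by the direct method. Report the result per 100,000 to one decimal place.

1770.7

Standard total = 102,700; weights = 0.1558, 0.1100, 0.1130, 0.1616, 0.1324, 0.1061, 0.2210.
Standardized rate: 0.1558×154.46 + 0.1100×269.49 + 0.1130×323.28 + 0.1616×1261.84 + 0.1324×1500.46 + 0.1061×2860.00 + 0.2210×4407.96 = 1770.7316 per 100,000.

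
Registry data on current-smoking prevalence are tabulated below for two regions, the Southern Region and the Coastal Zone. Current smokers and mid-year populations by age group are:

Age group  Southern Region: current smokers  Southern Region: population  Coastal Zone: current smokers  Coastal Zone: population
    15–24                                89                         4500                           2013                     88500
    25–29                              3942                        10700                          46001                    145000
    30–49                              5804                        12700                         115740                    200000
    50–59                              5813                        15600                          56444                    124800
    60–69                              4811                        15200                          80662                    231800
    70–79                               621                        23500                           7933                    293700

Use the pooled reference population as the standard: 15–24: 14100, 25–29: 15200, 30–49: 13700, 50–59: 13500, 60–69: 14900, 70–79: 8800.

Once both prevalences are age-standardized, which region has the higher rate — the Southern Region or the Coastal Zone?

Age-specific rates per 1000 for the Southern Region: 19.778, 368.411, 457.008, 372.628, 316.513, 26.426.
For the Coastal Zone: 22.746, 317.248, 578.700, 452.276, 347.981, 27.011.
Standard total = 80200; weights = 0.1758, 0.1895, 0.1708, 0.1683, 0.1858, 0.1097.
The Southern Region: 0.1758×19.778 + 0.1895×368.411 + 0.1708×457.008 + 0.1683×372.628 + 0.1858×316.513 + 0.1097×26.426 = 275.7955 per 1000.
The Coastal Zone: 0.1758×22.746 + 0.1895×317.248 + 0.1708×578.700 + 0.1683×452.276 + 0.1858×347.981 + 0.1097×27.011 = 306.7258 per 1000.

Coastal Zone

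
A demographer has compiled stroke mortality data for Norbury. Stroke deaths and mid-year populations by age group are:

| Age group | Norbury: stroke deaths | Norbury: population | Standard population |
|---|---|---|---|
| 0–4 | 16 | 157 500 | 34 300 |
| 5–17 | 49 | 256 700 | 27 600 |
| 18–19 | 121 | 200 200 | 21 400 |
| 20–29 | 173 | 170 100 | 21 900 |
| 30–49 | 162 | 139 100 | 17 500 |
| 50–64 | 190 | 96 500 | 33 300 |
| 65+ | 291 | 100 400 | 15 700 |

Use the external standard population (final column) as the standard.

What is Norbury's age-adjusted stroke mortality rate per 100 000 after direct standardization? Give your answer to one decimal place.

Age-specific rates per 100 000 for Norbury: 10.16, 19.09, 60.44, 101.70, 116.46, 196.89, 289.84.
Standard total = 171 700; weights = 0.1998, 0.1607, 0.1246, 0.1275, 0.1019, 0.1939, 0.0914.
Standardized rate: 0.1998×10.16 + 0.1607×19.09 + 0.1246×60.44 + 0.1275×101.70 + 0.1019×116.46 + 0.1939×196.89 + 0.0914×289.84 = 102.1614 per 100 000.

102.2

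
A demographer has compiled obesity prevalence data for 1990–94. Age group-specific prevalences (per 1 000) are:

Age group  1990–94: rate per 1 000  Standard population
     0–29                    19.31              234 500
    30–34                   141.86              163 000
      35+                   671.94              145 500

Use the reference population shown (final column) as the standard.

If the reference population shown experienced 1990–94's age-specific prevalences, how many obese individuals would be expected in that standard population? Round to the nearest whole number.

Expected obese individuals = Σ (standard pop × age-specific rate ÷ 1 000)
= 234 500×19.31/1 000 + 163 000×141.86/1 000 + 145 500×671.94/1 000
= 4528.19 + 23123.18 + 97767.27 = 125418.65.

125419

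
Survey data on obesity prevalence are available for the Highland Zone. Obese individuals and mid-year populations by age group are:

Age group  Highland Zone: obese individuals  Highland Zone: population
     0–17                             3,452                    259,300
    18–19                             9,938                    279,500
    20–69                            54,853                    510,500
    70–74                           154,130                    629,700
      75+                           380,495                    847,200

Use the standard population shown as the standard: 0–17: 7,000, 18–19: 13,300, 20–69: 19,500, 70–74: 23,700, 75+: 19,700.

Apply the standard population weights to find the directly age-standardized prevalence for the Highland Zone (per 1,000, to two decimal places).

Age-specific rates per 1,000 for the Highland Zone: 13.313, 35.556, 107.450, 244.767, 449.121.
Standard total = 83,200; weights = 0.0841, 0.1599, 0.2344, 0.2849, 0.2368.
Standardized rate: 0.0841×13.313 + 0.1599×35.556 + 0.2344×107.450 + 0.2849×244.767 + 0.2368×449.121 = 208.0531 per 1,000.

208.05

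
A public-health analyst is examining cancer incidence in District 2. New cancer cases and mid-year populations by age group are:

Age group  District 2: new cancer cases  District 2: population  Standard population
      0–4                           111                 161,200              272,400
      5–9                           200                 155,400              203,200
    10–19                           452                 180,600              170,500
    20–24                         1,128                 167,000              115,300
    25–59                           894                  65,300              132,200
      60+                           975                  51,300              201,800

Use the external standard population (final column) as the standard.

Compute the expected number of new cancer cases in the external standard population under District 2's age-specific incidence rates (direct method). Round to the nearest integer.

Age-specific rates per 100,000 for District 2: 68.86, 128.70, 250.28, 675.45, 1369.07, 1900.58.
Expected new cancer cases = Σ (standard pop × age-specific rate ÷ 100,000)
= 272,400×68.86/100,000 + 203,200×128.70/100,000 + 170,500×250.28/100,000 + 115,300×675.45/100,000 + 132,200×1369.07/100,000 + 201,800×1900.58/100,000
= 187.57 + 261.52 + 426.72 + 778.79 + 1809.91 + 3835.38 = 7299.89.

7300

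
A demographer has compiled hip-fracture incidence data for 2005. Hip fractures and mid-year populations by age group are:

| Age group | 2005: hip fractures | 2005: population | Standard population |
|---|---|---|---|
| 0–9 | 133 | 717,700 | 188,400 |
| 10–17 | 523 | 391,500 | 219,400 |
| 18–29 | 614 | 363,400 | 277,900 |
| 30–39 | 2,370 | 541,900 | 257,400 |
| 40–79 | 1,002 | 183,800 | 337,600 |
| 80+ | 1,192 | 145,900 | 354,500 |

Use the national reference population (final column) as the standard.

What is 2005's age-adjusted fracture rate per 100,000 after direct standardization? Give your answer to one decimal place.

407.3

Age-specific rates per 100,000 for 2005: 18.53, 133.59, 168.96, 437.35, 545.16, 817.00.
Standard total = 1,635,200; weights = 0.1152, 0.1342, 0.1699, 0.1574, 0.2065, 0.2168.
Standardized rate: 0.1152×18.53 + 0.1342×133.59 + 0.1699×168.96 + 0.1574×437.35 + 0.2065×545.16 + 0.2168×817.00 = 407.2894 per 100,000.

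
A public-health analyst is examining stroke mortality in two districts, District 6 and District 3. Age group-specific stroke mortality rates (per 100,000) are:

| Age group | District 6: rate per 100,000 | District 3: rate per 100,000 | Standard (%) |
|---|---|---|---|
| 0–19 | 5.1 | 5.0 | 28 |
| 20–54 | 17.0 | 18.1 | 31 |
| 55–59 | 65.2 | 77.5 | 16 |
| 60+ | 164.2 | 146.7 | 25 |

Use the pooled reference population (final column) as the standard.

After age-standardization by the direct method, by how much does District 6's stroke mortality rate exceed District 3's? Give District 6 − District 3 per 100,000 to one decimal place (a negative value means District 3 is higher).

2.1

Standard weights: 0.28, 0.31, 0.16, 0.25.
District 6: 0.2800×5.1 + 0.3100×17.0 + 0.1600×65.2 + 0.2500×164.2 = 58.1800 per 100,000.
District 3: 0.2800×5.0 + 0.3100×18.1 + 0.1600×77.5 + 0.2500×146.7 = 56.0860 per 100,000.
Difference = 58.1800 − 56.0860 = 2.0940.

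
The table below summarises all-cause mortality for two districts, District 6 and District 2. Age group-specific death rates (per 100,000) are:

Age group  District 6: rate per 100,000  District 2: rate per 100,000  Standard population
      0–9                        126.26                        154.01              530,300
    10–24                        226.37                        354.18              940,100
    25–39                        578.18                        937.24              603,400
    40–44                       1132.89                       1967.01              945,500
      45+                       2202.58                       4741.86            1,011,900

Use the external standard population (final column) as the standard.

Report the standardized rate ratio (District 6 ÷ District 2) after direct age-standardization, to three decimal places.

Standard total = 4,031,200; weights = 0.1315, 0.2332, 0.1497, 0.2345, 0.2510.
District 6: 0.1315×126.26 + 0.2332×226.37 + 0.1497×578.18 + 0.2345×1132.89 + 0.2510×2202.58 = 974.5431 per 100,000.
District 2: 0.1315×154.01 + 0.2332×354.18 + 0.1497×937.24 + 0.2345×1967.01 + 0.2510×4741.86 = 1894.7864 per 100,000.
Ratio = 974.5431 ÷ 1894.7864 = 0.51433.

0.514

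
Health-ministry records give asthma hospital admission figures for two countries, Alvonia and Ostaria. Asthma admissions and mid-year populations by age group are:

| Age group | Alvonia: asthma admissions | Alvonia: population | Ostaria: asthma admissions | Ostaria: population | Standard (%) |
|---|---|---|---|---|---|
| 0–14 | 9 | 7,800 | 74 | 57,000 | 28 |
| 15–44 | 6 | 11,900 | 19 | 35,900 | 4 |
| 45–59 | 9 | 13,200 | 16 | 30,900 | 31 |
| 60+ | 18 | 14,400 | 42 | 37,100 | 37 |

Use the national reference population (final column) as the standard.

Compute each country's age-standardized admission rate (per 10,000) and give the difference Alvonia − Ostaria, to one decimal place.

Age-specific rates per 10,000 for Alvonia: 11.54, 5.04, 6.82, 12.50.
For Ostaria: 12.98, 5.29, 5.18, 11.32.
Standard weights: 0.28, 0.04, 0.31, 0.37.
Alvonia: 0.2800×11.54 + 0.0400×5.04 + 0.3100×6.82 + 0.3700×12.50 = 10.1711 per 10,000.
Ostaria: 0.2800×12.98 + 0.0400×5.29 + 0.3100×5.18 + 0.3700×11.32 = 9.6406 per 10,000.
Difference = 10.1711 − 9.6406 = 0.5304.

0.5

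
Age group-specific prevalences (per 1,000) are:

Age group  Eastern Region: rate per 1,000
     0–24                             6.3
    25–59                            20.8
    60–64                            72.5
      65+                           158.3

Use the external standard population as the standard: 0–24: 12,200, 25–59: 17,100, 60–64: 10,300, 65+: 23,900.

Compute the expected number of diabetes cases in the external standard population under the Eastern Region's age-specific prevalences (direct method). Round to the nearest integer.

Expected diabetes cases = Σ (standard pop × age-specific rate ÷ 1,000)
= 12,200×6.3/1,000 + 17,100×20.8/1,000 + 10,300×72.5/1,000 + 23,900×158.3/1,000
= 76.86 + 355.68 + 746.75 + 3783.37 = 4962.66.

4963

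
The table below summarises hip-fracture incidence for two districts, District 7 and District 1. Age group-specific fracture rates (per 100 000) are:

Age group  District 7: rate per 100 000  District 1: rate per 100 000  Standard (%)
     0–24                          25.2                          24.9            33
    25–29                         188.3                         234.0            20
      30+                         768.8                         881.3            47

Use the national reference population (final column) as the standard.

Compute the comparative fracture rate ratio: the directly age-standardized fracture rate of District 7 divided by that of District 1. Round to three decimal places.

Standard weights: 0.33, 0.20, 0.47.
District 7: 0.3300×25.2 + 0.2000×188.3 + 0.4700×768.8 = 407.3120 per 100 000.
District 1: 0.3300×24.9 + 0.2000×234.0 + 0.4700×881.3 = 469.2280 per 100 000.
Ratio = 407.3120 ÷ 469.2280 = 0.86805.

0.868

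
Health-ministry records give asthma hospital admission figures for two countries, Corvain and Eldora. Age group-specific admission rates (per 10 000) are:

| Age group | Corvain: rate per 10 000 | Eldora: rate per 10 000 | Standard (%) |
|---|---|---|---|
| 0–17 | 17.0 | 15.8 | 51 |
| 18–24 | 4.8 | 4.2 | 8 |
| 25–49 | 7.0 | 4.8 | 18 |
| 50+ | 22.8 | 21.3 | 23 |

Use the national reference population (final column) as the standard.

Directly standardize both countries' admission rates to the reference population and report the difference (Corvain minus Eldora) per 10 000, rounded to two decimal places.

Standard weights: 0.51, 0.08, 0.18, 0.23.
Corvain: 0.5100×17.0 + 0.0800×4.8 + 0.1800×7.0 + 0.2300×22.8 = 15.5580 per 10 000.
Eldora: 0.5100×15.8 + 0.0800×4.2 + 0.1800×4.8 + 0.2300×21.3 = 14.1570 per 10 000.
Difference = 15.5580 − 14.1570 = 1.4010.

1.40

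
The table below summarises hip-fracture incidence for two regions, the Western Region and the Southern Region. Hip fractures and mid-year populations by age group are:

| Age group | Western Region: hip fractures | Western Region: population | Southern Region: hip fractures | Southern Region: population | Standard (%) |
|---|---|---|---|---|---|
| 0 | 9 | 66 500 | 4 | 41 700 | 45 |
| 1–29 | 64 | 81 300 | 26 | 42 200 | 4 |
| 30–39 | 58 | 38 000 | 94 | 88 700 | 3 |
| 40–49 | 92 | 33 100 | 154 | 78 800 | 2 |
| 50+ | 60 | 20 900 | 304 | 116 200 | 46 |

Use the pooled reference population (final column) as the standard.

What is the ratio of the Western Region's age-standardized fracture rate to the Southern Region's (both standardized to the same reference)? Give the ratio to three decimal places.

Age-specific rates per 100 000 for the Western Region: 13.53, 78.72, 152.63, 277.95, 287.08.
For the Southern Region: 9.59, 61.61, 105.98, 195.43, 261.62.
Standard weights: 0.45, 0.04, 0.03, 0.02, 0.46.
The Western Region: 0.4500×13.53 + 0.0400×78.72 + 0.0300×152.63 + 0.0200×277.95 + 0.4600×287.08 = 151.4343 per 100 000.
The Southern Region: 0.4500×9.59 + 0.0400×61.61 + 0.0300×105.98 + 0.0200×195.43 + 0.4600×261.62 = 134.2131 per 100 000.
Ratio = 151.4343 ÷ 134.2131 = 1.12831.

1.128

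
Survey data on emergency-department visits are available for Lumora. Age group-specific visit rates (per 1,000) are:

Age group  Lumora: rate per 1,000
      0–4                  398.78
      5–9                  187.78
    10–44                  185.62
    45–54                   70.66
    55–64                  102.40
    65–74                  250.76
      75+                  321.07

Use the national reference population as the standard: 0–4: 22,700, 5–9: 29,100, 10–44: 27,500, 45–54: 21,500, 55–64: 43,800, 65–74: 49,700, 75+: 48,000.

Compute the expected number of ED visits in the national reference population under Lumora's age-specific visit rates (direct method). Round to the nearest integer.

Expected ED visits = Σ (standard pop × age-specific rate ÷ 1,000)
= 22,700×398.78/1,000 + 29,100×187.78/1,000 + 27,500×185.62/1,000 + 21,500×70.66/1,000 + 43,800×102.40/1,000 + 49,700×250.76/1,000 + 48,000×321.07/1,000
= 9052.31 + 5464.40 + 5104.55 + 1519.19 + 4485.12 + 12462.77 + 15411.36 = 53499.70.

53500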